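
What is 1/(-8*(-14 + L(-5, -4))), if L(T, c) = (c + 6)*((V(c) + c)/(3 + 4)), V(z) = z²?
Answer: 7/592 ≈ 0.011824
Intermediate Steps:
L(T, c) = (6 + c)*(c/7 + c²/7) (L(T, c) = (c + 6)*((c² + c)/(3 + 4)) = (6 + c)*((c + c²)/7) = (6 + c)*((c + c²)*(⅐)) = (6 + c)*(c/7 + c²/7))
1/(-8*(-14 + L(-5, -4))) = 1/(-8*(-14 + (⅐)*(-4)*(6 + (-4)² + 7*(-4)))) = 1/(-8*(-14 + (⅐)*(-4)*(6 + 16 - 28))) = 1/(-8*(-14 + (⅐)*(-4)*(-6))) = 1/(-8*(-14 + 24/7)) = 1/(-8*(-74/7)) = 1/(592/7) = 7/592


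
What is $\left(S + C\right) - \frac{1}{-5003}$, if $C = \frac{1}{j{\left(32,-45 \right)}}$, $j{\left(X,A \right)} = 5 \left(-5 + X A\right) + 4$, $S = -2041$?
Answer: $- \frac{73734516965}{36126663} \approx -2041.0$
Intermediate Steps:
$j{\left(X,A \right)} = -21 + 5 A X$ ($j{\left(X,A \right)} = 5 \left(-5 + A X\right) + 4 = \left(-25 + 5 A X\right) + 4 = -21 + 5 A X$)
$C = - \frac{1}{7221}$ ($C = \frac{1}{-21 + 5 \left(-45\right) 32} = \frac{1}{-21 - 7200} = \frac{1}{-7221} = - \frac{1}{7221} \approx -0.00013848$)
$\left(S + C\right) - \frac{1}{-5003} = \left(-2041 - \frac{1}{7221}\right) - \frac{1}{-5003} = - \frac{14738062}{7221} - - \frac{1}{5003} = - \frac{14738062}{7221} + \frac{1}{5003} = - \frac{73734516965}{36126663}$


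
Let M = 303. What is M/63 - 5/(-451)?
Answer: 45656/9471 ≈ 4.8206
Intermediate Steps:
M/63 - 5/(-451) = 303/63 - 5/(-451) = 303*(1/63) - 5*(-1/451) = 101/21 + 5/451 = 45656/9471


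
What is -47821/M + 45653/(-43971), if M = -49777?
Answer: -169732190/2188744467 ≈ -0.077548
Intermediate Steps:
-47821/M + 45653/(-43971) = -47821/(-49777) + 45653/(-43971) = -47821*(-1/49777) + 45653*(-1/43971) = 47821/49777 - 45653/43971 = -169732190/2188744467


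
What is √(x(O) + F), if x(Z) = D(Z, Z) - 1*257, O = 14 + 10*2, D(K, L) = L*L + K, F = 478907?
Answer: 4*√29990 ≈ 692.71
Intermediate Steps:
D(K, L) = K + L² (D(K, L) = L² + K = K + L²)
O = 34 (O = 14 + 20 = 34)
x(Z) = -257 + Z + Z² (x(Z) = (Z + Z²) - 1*257 = (Z + Z²) - 257 = -257 + Z + Z²)
√(x(O) + F) = √((-257 + 34 + 34²) + 478907) = √((-257 + 34 + 1156) + 478907) = √(933 + 478907) = √479840 = 4*√29990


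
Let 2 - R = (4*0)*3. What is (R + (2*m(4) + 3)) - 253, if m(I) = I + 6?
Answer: -228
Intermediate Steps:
m(I) = 6 + I
R = 2 (R = 2 - 4*0*3 = 2 - 0*3 = 2 - 1*0 = 2 + 0 = 2)
(R + (2*m(4) + 3)) - 253 = (2 + (2*(6 + 4) + 3)) - 253 = (2 + (2*10 + 3)) - 253 = (2 + (20 + 3)) - 253 = (2 + 23) - 253 = 25 - 253 = -228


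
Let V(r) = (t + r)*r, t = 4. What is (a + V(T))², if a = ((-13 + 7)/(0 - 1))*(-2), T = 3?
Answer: 81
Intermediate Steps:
V(r) = r*(4 + r) (V(r) = (4 + r)*r = r*(4 + r))
a = -12 (a = -6/(-1)*(-2) = -6*(-1)*(-2) = 6*(-2) = -12)
(a + V(T))² = (-12 + 3*(4 + 3))² = (-12 + 3*7)² = (-12 + 21)² = 9² = 81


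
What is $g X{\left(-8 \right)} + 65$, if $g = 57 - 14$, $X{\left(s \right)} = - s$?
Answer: $409$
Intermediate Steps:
$g = 43$ ($g = 57 - 14 = 43$)
$g X{\left(-8 \right)} + 65 = 43 \left(\left(-1\right) \left(-8\right)\right) + 65 = 43 \cdot 8 + 65 = 344 + 65 = 409$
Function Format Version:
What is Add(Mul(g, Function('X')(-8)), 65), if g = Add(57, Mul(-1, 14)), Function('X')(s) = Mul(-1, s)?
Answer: 409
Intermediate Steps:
g = 43 (g = Add(57, -14) = 43)
Add(Mul(g, Function('X')(-8)), 65) = Add(Mul(43, Mul(-1, -8)), 65) = Add(Mul(43, 8), 65) = Add(344, 65) = 409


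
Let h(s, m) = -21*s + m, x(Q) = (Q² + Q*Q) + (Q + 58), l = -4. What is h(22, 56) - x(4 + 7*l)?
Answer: -1592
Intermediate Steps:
x(Q) = 58 + Q + 2*Q² (x(Q) = (Q² + Q²) + (58 + Q) = 2*Q² + (58 + Q) = 58 + Q + 2*Q²)
h(s, m) = m - 21*s
h(22, 56) - x(4 + 7*l) = (56 - 21*22) - (58 + (4 + 7*(-4)) + 2*(4 + 7*(-4))²) = (56 - 462) - (58 + (4 - 28) + 2*(4 - 28)²) = -406 - (58 - 24 + 2*(-24)²) = -406 - (58 - 24 + 2*576) = -406 - (58 - 24 + 1152) = -406 - 1*1186 = -406 - 1186 = -1592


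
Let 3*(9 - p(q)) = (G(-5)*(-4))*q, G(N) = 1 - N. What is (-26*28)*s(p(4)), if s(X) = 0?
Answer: 0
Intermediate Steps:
p(q) = 9 + 8*q (p(q) = 9 - (1 - 1*(-5))*(-4)*q/3 = 9 - (1 + 5)*(-4)*q/3 = 9 - 6*(-4)*q/3 = 9 - (-8)*q = 9 + 8*q)
(-26*28)*s(p(4)) = -26*28*0 = -728*0 = 0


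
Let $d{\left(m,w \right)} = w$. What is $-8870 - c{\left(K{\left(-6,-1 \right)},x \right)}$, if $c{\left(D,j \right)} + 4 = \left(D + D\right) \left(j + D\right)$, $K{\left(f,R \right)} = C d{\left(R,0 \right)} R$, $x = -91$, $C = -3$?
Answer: $-8866$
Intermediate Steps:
$K{\left(f,R \right)} = 0$ ($K{\left(f,R \right)} = \left(-3\right) 0 R = 0 R = 0$)
$c{\left(D,j \right)} = -4 + 2 D \left(D + j\right)$ ($c{\left(D,j \right)} = -4 + \left(D + D\right) \left(j + D\right) = -4 + 2 D \left(D + j\right)$)
$-8870 - c{\left(K{\left(-6,-1 \right)},x \right)} = -8870 - \left(-4 + 2 \cdot 0^{2} + 2 \cdot 0 \left(-91\right)\right) = -8870 - \left(-4 + 2 \cdot 0 + 0\right) = -8870 - \left(-4 + 0 + 0\right) = -8870 - -4 = -8870 + 4 = -8866$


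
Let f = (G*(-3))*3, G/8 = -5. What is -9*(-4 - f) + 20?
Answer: 3296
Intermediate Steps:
G = -40 (G = 8*(-5) = -40)
f = 360 (f = -40*(-3)*3 = 120*3 = 360)
-9*(-4 - f) + 20 = -9*(-4 - 1*360) + 20 = -9*(-4 - 360) + 20 = -9*(-364) + 20 = 3276 + 20 = 3296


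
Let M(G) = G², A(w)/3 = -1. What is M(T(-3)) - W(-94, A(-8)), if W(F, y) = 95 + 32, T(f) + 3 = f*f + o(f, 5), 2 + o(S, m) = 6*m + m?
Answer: 1394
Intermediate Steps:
o(S, m) = -2 + 7*m (o(S, m) = -2 + (6*m + m) = -2 + 7*m)
T(f) = 30 + f² (T(f) = -3 + (f*f + (-2 + 7*5)) = -3 + (f² + (-2 + 35)) = -3 + (f² + 33) = -3 + (33 + f²) = 30 + f²)
A(w) = -3 (A(w) = 3*(-1) = -3)
W(F, y) = 127
M(T(-3)) - W(-94, A(-8)) = (30 + (-3)²)² - 1*127 = (30 + 9)² - 127 = 39² - 127 = 1521 - 127 = 1394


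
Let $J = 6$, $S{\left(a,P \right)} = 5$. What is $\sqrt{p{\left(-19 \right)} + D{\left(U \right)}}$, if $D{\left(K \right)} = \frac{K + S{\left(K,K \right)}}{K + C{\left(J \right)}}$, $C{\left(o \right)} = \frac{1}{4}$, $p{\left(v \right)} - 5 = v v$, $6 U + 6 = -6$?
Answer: $\frac{5 \sqrt{714}}{7} \approx 19.086$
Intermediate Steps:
$U = -2$ ($U = -1 + \frac{1}{6} \left(-6\right) = -1 - 1 = -2$)
$p{\left(v \right)} = 5 + v^{2}$ ($p{\left(v \right)} = 5 + v v = 5 + v^{2}$)
$C{\left(o \right)} = \frac{1}{4}$
$D{\left(K \right)} = \frac{5 + K}{\frac{1}{4} + K}$ ($D{\left(K \right)} = \frac{K + 5}{K + \frac{1}{4}} = \frac{5 + K}{\frac{1}{4} + K}$)
$\sqrt{p{\left(-19 \right)} + D{\left(U \right)}} = \sqrt{\left(5 + \left(-19\right)^{2}\right) + \frac{4 \left(5 - 2\right)}{1 + 4 \left(-2\right)}} = \sqrt{\left(5 + 361\right) + 4 \frac{1}{1 - 8} \cdot 3} = \sqrt{366 + 4 \frac{1}{-7} \cdot 3} = \sqrt{366 + 4 \left(- \frac{1}{7}\right) 3} = \sqrt{366 - \frac{12}{7}} = \sqrt{\frac{2550}{7}} = \frac{5 \sqrt{714}}{7}$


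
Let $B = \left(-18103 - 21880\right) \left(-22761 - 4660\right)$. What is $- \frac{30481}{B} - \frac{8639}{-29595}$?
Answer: $\frac{557098326146}{1908657875505} \approx 0.29188$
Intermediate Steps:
$B = 1096373843$ ($B = \left(-18103 - 21880\right) \left(-27421\right) = \left(-39983\right) \left(-27421\right) = 1096373843$)
$- \frac{30481}{B} - \frac{8639}{-29595} = - \frac{30481}{1096373843} - \frac{8639}{-29595} = \left(-30481\right) \frac{1}{1096373843} - - \frac{8639}{29595} = - \frac{1793}{64492579} + \frac{8639}{29595} = \frac{557098326146}{1908657875505}$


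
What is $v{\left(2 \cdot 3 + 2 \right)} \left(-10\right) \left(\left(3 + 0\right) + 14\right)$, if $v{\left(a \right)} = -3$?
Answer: $510$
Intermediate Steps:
$v{\left(2 \cdot 3 + 2 \right)} \left(-10\right) \left(\left(3 + 0\right) + 14\right) = \left(-3\right) \left(-10\right) \left(\left(3 + 0\right) + 14\right) = 30 \left(3 + 14\right) = 30 \cdot 17 = 510$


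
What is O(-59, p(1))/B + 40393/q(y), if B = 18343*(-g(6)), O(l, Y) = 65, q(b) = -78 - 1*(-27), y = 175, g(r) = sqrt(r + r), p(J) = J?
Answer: -40393/51 - 5*sqrt(3)/8466 ≈ -792.02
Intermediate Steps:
g(r) = sqrt(2)*sqrt(r) (g(r) = sqrt(2*r) = sqrt(2)*sqrt(r))
q(b) = -51 (q(b) = -78 + 27 = -51)
B = -36686*sqrt(3) (B = 18343*(-sqrt(2)*sqrt(6)) = 18343*(-2*sqrt(3)) = -36686*sqrt(3) ≈ -63542.)
O(-59, p(1))/B + 40393/q(y) = 65/((-36686*sqrt(3))) + 40393/(-51) = 65*(-sqrt(3)/110058) + 40393*(-1/51) = -5*sqrt(3)/8466 - 40393/51 = -40393/51 - 5*sqrt(3)/8466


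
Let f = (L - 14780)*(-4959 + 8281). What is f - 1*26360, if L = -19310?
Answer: -113273340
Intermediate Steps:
f = -113246980 (f = (-19310 - 14780)*(-4959 + 8281) = -34090*3322 = -113246980)
f - 1*26360 = -113246980 - 1*26360 = -113246980 - 26360 = -113273340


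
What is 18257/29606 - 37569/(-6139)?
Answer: 174906791/25964462 ≈ 6.7364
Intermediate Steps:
18257/29606 - 37569/(-6139) = 18257*(1/29606) - 37569*(-1/6139) = 18257/29606 + 5367/877 = 174906791/25964462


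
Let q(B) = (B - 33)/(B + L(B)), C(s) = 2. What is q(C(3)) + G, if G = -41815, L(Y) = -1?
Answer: -41846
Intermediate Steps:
q(B) = (-33 + B)/(-1 + B) (q(B) = (B - 33)/(B - 1) = (-33 + B)/(-1 + B))
q(C(3)) + G = (-33 + 2)/(-1 + 2) - 41815 = -31/1 - 41815 = 1*(-31) - 41815 = -31 - 41815 = -41846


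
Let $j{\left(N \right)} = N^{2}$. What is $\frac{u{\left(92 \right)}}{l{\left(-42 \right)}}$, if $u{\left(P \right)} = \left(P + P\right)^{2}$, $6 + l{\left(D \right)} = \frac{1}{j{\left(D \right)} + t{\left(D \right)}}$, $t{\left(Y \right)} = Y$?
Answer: $- \frac{58300032}{10331} \approx -5643.2$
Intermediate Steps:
$l{\left(D \right)} = -6 + \frac{1}{D + D^{2}}$ ($l{\left(D \right)} = -6 + \frac{1}{D^{2} + D} = -6 + \frac{1}{D + D^{2}}$)
$u{\left(P \right)} = 4 P^{2}$ ($u{\left(P \right)} = \left(2 P\right)^{2} = 4 P^{2}$)
$\frac{u{\left(92 \right)}}{l{\left(-42 \right)}} = \frac{4 \cdot 92^{2}}{\frac{1}{-42} \frac{1}{1 - 42} \left(1 - -252 - 6 \left(-42\right)^{2}\right)} = \frac{4 \cdot 8464}{\left(- \frac{1}{42}\right) \frac{1}{-41} \left(1 + 252 - 10584\right)} = \frac{33856}{\left(- \frac{1}{42}\right) \left(- \frac{1}{41}\right) \left(1 + 252 - 10584\right)} = \frac{33856}{\left(- \frac{1}{42}\right) \left(- \frac{1}{41}\right) \left(-10331\right)} = \frac{33856}{- \frac{10331}{1722}} = 33856 \left(- \frac{1722}{10331}\right) = - \frac{58300032}{10331}$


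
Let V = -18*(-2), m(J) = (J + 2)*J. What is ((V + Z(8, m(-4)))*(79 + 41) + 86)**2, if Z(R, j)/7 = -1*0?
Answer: 19412836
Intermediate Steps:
m(J) = J*(2 + J) (m(J) = (2 + J)*J = J*(2 + J))
V = 36
Z(R, j) = 0 (Z(R, j) = 7*(-1*0) = 7*0 = 0)
((V + Z(8, m(-4)))*(79 + 41) + 86)**2 = ((36 + 0)*(79 + 41) + 86)**2 = (36*120 + 86)**2 = (4320 + 86)**2 = 4406**2 = 19412836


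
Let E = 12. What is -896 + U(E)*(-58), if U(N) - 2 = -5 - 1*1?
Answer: -664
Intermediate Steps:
U(N) = -4 (U(N) = 2 + (-5 - 1*1) = 2 + (-5 - 1) = 2 - 6 = -4)
-896 + U(E)*(-58) = -896 - 4*(-58) = -896 + 232 = -664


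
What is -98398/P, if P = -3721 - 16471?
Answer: 49199/10096 ≈ 4.8731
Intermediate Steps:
P = -20192
-98398/P = -98398/(-20192) = -98398*(-1/20192) = 49199/10096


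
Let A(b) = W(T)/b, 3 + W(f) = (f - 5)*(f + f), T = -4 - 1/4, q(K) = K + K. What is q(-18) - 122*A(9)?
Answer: -38201/36 ≈ -1061.1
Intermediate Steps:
q(K) = 2*K
T = -17/4 (T = -4 - 1/4 = -4 - 1*¼ = -4 - ¼ = -17/4 ≈ -4.2500)
W(f) = -3 + 2*f*(-5 + f) (W(f) = -3 + (f - 5)*(f + f) = -3 + (-5 + f)*(2*f) = -3 + 2*f*(-5 + f))
A(b) = 605/(8*b) (A(b) = (-3 - 10*(-17/4) + 2*(-17/4)²)/b = (-3 + 85/2 + 2*(289/16))/b = (-3 + 85/2 + 289/8)/b = 605/(8*b))
q(-18) - 122*A(9) = 2*(-18) - 36905/(4*9) = -36 - 36905/(4*9) = -36 - 122*605/72 = -36 - 36905/36 = -38201/36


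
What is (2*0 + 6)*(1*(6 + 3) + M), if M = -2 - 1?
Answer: 36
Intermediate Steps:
M = -3
(2*0 + 6)*(1*(6 + 3) + M) = (2*0 + 6)*(1*(6 + 3) - 3) = (0 + 6)*(1*9 - 3) = 6*(9 - 3) = 6*6 = 36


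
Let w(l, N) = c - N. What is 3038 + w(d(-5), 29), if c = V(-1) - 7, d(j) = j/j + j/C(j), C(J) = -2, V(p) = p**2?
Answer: 3003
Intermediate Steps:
d(j) = 1 - j/2 (d(j) = j/j + j/(-2) = 1 + j*(-1/2) = 1 - j/2)
c = -6 (c = (-1)**2 - 7 = 1 - 7 = -6)
w(l, N) = -6 - N
3038 + w(d(-5), 29) = 3038 + (-6 - 1*29) = 3038 + (-6 - 29) = 3038 - 35 = 3003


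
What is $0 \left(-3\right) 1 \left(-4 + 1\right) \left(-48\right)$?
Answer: $0$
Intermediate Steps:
$0 \left(-3\right) 1 \left(-4 + 1\right) \left(-48\right) = 0 \cdot 1 \left(-3\right) \left(-48\right) = 0 \left(-3\right) \left(-48\right) = 0 \left(-48\right) = 0$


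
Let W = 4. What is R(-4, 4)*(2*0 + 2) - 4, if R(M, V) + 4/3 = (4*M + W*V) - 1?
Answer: -26/3 ≈ -8.6667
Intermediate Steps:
R(M, V) = -7/3 + 4*M + 4*V (R(M, V) = -4/3 + ((4*M + 4*V) - 1) = -4/3 + (-1 + 4*M + 4*V) = -7/3 + 4*M + 4*V)
R(-4, 4)*(2*0 + 2) - 4 = (-7/3 + 4*(-4) + 4*4)*(2*0 + 2) - 4 = (-7/3 - 16 + 16)*(0 + 2) - 4 = -7/3*2 - 4 = -14/3 - 4 = -26/3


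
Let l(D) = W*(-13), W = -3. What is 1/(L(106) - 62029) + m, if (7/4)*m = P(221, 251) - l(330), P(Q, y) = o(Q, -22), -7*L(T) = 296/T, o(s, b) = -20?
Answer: -5431048649/161090349 ≈ -33.714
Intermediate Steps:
L(T) = -296/(7*T)
P(Q, y) = -20
l(D) = 39 (l(D) = -3*(-13) = 39)
m = -236/7 (m = 4*(-20 - 1*39)/7 = 4*(-20 - 39)/7 = (4/7)*(-59) = -236/7 ≈ -33.714)
1/(L(106) - 62029) + m = 1/(-296/7/106 - 62029) - 236/7 = 1/(-296/7*1/106 - 62029) - 236/7 = 1/(-148/371 - 62029) - 236/7 = 1/(-23012907/371) - 236/7 = -371/23012907 - 236/7 = -5431048649/161090349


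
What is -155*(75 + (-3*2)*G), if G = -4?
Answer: -15345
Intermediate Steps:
-155*(75 + (-3*2)*G) = -155*(75 - 3*2*(-4)) = -155*(75 - 6*(-4)) = -155*(75 + 24) = -155*99 = -15345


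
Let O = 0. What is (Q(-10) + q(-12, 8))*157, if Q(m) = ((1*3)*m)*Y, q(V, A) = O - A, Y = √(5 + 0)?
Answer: -1256 - 4710*√5 ≈ -11788.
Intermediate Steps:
Y = √5 ≈ 2.2361
q(V, A) = -A (q(V, A) = 0 - A = -A)
Q(m) = 3*m*√5 (Q(m) = ((1*3)*m)*√5 = (3*m)*√5 = 3*m*√5)
(Q(-10) + q(-12, 8))*157 = (3*(-10)*√5 - 1*8)*157 = (-30*√5 - 8)*157 = (-8 - 30*√5)*157 = -1256 - 4710*√5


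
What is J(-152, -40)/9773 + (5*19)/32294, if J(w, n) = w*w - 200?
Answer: 740590211/315609262 ≈ 2.3465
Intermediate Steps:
J(w, n) = -200 + w**2 (J(w, n) = w**2 - 200 = -200 + w**2)
J(-152, -40)/9773 + (5*19)/32294 = (-200 + (-152)**2)/9773 + (5*19)/32294 = (-200 + 23104)*(1/9773) + 95*(1/32294) = 22904*(1/9773) + 95/32294 = 22904/9773 + 95/32294 = 740590211/315609262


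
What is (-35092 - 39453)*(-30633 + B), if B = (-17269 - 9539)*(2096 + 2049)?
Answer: 8285661319185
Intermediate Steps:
B = -111119160 (B = -26808*4145 = -111119160)
(-35092 - 39453)*(-30633 + B) = (-35092 - 39453)*(-30633 - 111119160) = -74545*(-111149793) = 8285661319185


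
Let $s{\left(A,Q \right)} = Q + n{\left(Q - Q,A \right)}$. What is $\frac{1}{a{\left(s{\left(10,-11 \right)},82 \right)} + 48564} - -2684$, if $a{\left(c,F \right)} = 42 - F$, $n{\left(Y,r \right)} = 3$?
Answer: $\frac{130238417}{48524} \approx 2684.0$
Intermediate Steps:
$s{\left(A,Q \right)} = 3 + Q$ ($s{\left(A,Q \right)} = Q + 3 = 3 + Q$)
$\frac{1}{a{\left(s{\left(10,-11 \right)},82 \right)} + 48564} - -2684 = \frac{1}{\left(42 - 82\right) + 48564} - -2684 = \frac{1}{\left(42 - 82\right) + 48564} + 2684 = \frac{1}{-40 + 48564} + 2684 = \frac{1}{48524} + 2684 = \frac{130238417}{48524}$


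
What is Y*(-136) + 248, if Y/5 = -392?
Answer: 266808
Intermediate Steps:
Y = -1960 (Y = 5*(-392) = -1960)
Y*(-136) + 248 = -1960*(-136) + 248 = 266560 + 248 = 266808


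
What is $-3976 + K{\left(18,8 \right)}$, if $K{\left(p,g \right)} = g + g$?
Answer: $-3960$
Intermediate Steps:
$K{\left(p,g \right)} = 2 g$
$-3976 + K{\left(18,8 \right)} = -3976 + 2 \cdot 8 = -3976 + 16 = -3960$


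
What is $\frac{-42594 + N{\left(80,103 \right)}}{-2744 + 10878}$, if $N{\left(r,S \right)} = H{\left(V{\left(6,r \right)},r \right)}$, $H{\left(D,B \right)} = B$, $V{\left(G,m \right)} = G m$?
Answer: $- \frac{21257}{4067} \approx -5.2267$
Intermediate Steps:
$N{\left(r,S \right)} = r$
$\frac{-42594 + N{\left(80,103 \right)}}{-2744 + 10878} = \frac{-42594 + 80}{-2744 + 10878} = - \frac{42514}{8134} = \left(-42514\right) \frac{1}{8134} = - \frac{21257}{4067}$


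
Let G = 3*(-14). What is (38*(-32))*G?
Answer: 51072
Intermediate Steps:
G = -42
(38*(-32))*G = (38*(-32))*(-42) = -1216*(-42) = 51072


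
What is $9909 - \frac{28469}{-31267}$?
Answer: $\frac{309853172}{31267} \approx 9909.9$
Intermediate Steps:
$9909 - \frac{28469}{-31267} = 9909 - 28469 \left(- \frac{1}{31267}\right) = 9909 - - \frac{28469}{31267} = 9909 + \frac{28469}{31267} = \frac{309853172}{31267}$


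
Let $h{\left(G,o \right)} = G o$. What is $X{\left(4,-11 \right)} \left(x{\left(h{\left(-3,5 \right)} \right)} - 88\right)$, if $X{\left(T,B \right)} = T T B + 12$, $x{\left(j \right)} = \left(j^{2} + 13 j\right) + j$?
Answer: $11972$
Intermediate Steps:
$x{\left(j \right)} = j^{2} + 14 j$
$X{\left(T,B \right)} = 12 + B T^{2}$ ($X{\left(T,B \right)} = T^{2} B + 12 = B T^{2} + 12 = 12 + B T^{2}$)
$X{\left(4,-11 \right)} \left(x{\left(h{\left(-3,5 \right)} \right)} - 88\right) = \left(12 - 11 \cdot 4^{2}\right) \left(\left(-3\right) 5 \left(14 - 15\right) - 88\right) = \left(12 - 176\right) \left(- 15 \left(14 - 15\right) - 88\right) = \left(12 - 176\right) \left(\left(-15\right) \left(-1\right) - 88\right) = - 164 \left(15 - 88\right) = \left(-164\right) \left(-73\right) = 11972$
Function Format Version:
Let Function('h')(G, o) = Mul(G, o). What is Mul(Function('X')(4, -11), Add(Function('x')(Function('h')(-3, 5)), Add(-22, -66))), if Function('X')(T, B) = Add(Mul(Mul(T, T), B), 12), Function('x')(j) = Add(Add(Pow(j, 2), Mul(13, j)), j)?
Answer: 11972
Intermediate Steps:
Function('x')(j) = Add(Pow(j, 2), Mul(14, j))
Function('X')(T, B) = Add(12, Mul(B, Pow(T, 2))) (Function('X')(T, B) = Add(Mul(Pow(T, 2), B), 12) = Add(Mul(B, Pow(T, 2)), 12) = Add(12, Mul(B, Pow(T, 2))))
Mul(Function('X')(4, -11), Add(Function('x')(Function('h')(-3, 5)), Add(-22, -66))) = Mul(Add(12, Mul(-11, Pow(4, 2))), Add(Mul(Mul(-3, 5), Add(14, Mul(-3, 5))), Add(-22, -66))) = Mul(Add(12, Mul(-11, 16)), Add(Mul(-15, Add(14, -15)), -88)) = Mul(Add(12, -176), Add(Mul(-15, -1), -88)) = Mul(-164, Add(15, -88)) = Mul(-164, -73) = 11972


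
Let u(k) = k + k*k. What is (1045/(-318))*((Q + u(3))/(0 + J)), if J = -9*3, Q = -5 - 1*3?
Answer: 2090/4293 ≈ 0.48684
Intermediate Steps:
u(k) = k + k**2
Q = -8 (Q = -5 - 3 = -8)
J = -27
(1045/(-318))*((Q + u(3))/(0 + J)) = (1045/(-318))*((-8 + 3*(1 + 3))/(0 - 27)) = (1045*(-1/318))*((-8 + 3*4)/(-27)) = -1045*(-8 + 12)*(-1)/(318*27) = -2090*(-1)/(159*27) = -1045/318*(-4/27) = 2090/4293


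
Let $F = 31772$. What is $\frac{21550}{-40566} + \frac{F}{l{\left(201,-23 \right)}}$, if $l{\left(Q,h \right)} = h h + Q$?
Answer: $\frac{318282863}{7403295} \approx 42.992$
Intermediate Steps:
$l{\left(Q,h \right)} = Q + h^{2}$ ($l{\left(Q,h \right)} = h^{2} + Q = Q + h^{2}$)
$\frac{21550}{-40566} + \frac{F}{l{\left(201,-23 \right)}} = \frac{21550}{-40566} + \frac{31772}{201 + \left(-23\right)^{2}} = 21550 \left(- \frac{1}{40566}\right) + \frac{31772}{201 + 529} = - \frac{10775}{20283} + \frac{31772}{730} = - \frac{10775}{20283} + 31772 \cdot \frac{1}{730} = - \frac{10775}{20283} + \frac{15886}{365} = \frac{318282863}{7403295}$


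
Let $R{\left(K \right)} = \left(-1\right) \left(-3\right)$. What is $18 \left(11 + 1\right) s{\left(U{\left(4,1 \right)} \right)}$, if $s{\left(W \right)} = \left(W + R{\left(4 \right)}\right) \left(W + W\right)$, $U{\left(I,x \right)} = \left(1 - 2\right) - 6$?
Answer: $12096$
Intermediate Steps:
$R{\left(K \right)} = 3$
$U{\left(I,x \right)} = -7$ ($U{\left(I,x \right)} = \left(1 - 2\right) - 6 = -1 - 6 = -7$)
$s{\left(W \right)} = 2 W \left(3 + W\right)$ ($s{\left(W \right)} = \left(W + 3\right) \left(W + W\right) = \left(3 + W\right) 2 W = 2 W \left(3 + W\right)$)
$18 \left(11 + 1\right) s{\left(U{\left(4,1 \right)} \right)} = 18 \left(11 + 1\right) 2 \left(-7\right) \left(3 - 7\right) = 18 \cdot 12 \cdot 2 \left(-7\right) \left(-4\right) = 216 \cdot 56 = 12096$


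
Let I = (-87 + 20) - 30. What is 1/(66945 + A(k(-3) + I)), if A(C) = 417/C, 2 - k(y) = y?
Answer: 92/6158523 ≈ 1.4939e-5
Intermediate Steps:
k(y) = 2 - y
I = -97 (I = -67 - 30 = -97)
1/(66945 + A(k(-3) + I)) = 1/(66945 + 417/((2 - 1*(-3)) - 97)) = 1/(66945 + 417/((2 + 3) - 97)) = 1/(66945 + 417/(5 - 97)) = 1/(66945 + 417/(-92)) = 1/(66945 + 417*(-1/92)) = 1/(66945 - 417/92) = 1/(6158523/92) = 92/6158523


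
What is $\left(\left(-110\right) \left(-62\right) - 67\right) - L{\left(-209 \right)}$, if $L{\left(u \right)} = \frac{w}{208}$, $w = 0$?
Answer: $6753$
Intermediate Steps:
$L{\left(u \right)} = 0$ ($L{\left(u \right)} = \frac{0}{208} = 0 \cdot \frac{1}{208} = 0$)
$\left(\left(-110\right) \left(-62\right) - 67\right) - L{\left(-209 \right)} = \left(\left(-110\right) \left(-62\right) - 67\right) - 0 = \left(6820 - 67\right) + 0 = 6753 + 0 = 6753$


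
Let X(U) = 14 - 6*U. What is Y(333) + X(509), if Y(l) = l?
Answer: -2707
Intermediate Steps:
Y(333) + X(509) = 333 + (14 - 6*509) = 333 + (14 - 3054) = 333 - 3040 = -2707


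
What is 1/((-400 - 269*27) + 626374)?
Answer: 1/618711 ≈ 1.6163e-6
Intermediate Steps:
1/((-400 - 269*27) + 626374) = 1/((-400 - 7263) + 626374) = 1/(-7663 + 626374) = 1/618711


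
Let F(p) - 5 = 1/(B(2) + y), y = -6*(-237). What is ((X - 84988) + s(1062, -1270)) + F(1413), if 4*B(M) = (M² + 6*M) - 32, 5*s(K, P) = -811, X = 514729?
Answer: 3045749147/7090 ≈ 4.2958e+5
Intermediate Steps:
s(K, P) = -811/5 (s(K, P) = (⅕)*(-811) = -811/5)
B(M) = -8 + M²/4 + 3*M/2 (B(M) = ((M² + 6*M) - 32)/4 = (-32 + M² + 6*M)/4 = -8 + M²/4 + 3*M/2)
y = 1422
F(p) = 7091/1418 (F(p) = 5 + 1/((-8 + (¼)*2² + (3/2)*2) + 1422) = 5 + 1/((-8 + (¼)*4 + 3) + 1422) = 5 + 1/((-8 + 1 + 3) + 1422) = 5 + 1/(-4 + 1422) = 5 + 1/1418 = 7091/1418)
((X - 84988) + s(1062, -1270)) + F(1413) = ((514729 - 84988) - 811/5) + 7091/1418 = (429741 - 811/5) + 7091/1418 = 2147894/5 + 7091/1418 = 3045749147/7090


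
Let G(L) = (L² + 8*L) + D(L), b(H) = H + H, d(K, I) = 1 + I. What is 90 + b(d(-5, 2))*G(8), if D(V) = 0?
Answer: 858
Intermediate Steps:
b(H) = 2*H
G(L) = L² + 8*L (G(L) = (L² + 8*L) + 0 = L² + 8*L)
90 + b(d(-5, 2))*G(8) = 90 + (2*(1 + 2))*(8*(8 + 8)) = 90 + (2*3)*(8*16) = 90 + 6*128 = 90 + 768 = 858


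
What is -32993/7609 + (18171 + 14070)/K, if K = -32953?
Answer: -1332540098/250739377 ≈ -5.3144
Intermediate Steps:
-32993/7609 + (18171 + 14070)/K = -32993/7609 + (18171 + 14070)/(-32953) = -32993*1/7609 + 32241*(-1/32953) = -32993/7609 - 32241/32953 = -1332540098/250739377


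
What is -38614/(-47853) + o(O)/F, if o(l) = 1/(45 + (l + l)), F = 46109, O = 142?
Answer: 585769060507/725923358433 ≈ 0.80693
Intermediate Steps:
o(l) = 1/(45 + 2*l)
-38614/(-47853) + o(O)/F = -38614/(-47853) + 1/((45 + 2*142)*46109) = -38614*(-1/47853) + (1/46109)/(45 + 284) = 38614/47853 + (1/46109)/329 = 38614/47853 + (1/329)*(1/46109) = 38614/47853 + 1/15169861 = 585769060507/725923358433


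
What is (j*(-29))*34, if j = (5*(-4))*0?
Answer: 0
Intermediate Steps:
j = 0 (j = -20*0 = 0)
(j*(-29))*34 = (0*(-29))*34 = 0*34 = 0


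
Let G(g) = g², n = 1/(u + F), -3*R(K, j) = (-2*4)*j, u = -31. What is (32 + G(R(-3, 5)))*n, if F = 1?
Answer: -944/135 ≈ -6.9926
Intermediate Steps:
R(K, j) = 8*j/3 (R(K, j) = -(-2*4)*j/3 = -(-8)*j/3 = 8*j/3)
n = -1/30 (n = 1/(-31 + 1) = 1/(-30) = -1/30 ≈ -0.033333)
(32 + G(R(-3, 5)))*n = (32 + ((8/3)*5)²)*(-1/30) = (32 + (40/3)²)*(-1/30) = (32 + 1600/9)*(-1/30) = (1888/9)*(-1/30) = -944/135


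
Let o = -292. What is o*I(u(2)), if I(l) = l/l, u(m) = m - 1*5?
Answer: -292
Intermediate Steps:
u(m) = -5 + m (u(m) = m - 5 = -5 + m)
I(l) = 1
o*I(u(2)) = -292*1 = -292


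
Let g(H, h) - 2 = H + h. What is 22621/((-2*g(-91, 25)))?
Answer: 22621/128 ≈ 176.73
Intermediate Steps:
g(H, h) = 2 + H + h (g(H, h) = 2 + (H + h) = 2 + H + h)
22621/((-2*g(-91, 25))) = 22621/((-2*(2 - 91 + 25))) = 22621/((-2*(-64))) = 22621/128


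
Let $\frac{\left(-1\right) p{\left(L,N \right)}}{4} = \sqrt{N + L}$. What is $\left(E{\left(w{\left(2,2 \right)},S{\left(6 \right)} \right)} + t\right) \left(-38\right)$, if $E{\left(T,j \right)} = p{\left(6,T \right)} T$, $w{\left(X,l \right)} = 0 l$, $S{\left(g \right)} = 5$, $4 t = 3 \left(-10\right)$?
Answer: $285$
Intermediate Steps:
$t = - \frac{15}{2}$ ($t = \frac{3 \left(-10\right)}{4} = \frac{1}{4} \left(-30\right) = - \frac{15}{2} \approx -7.5$)
$p{\left(L,N \right)} = - 4 \sqrt{L + N}$ ($p{\left(L,N \right)} = - 4 \sqrt{N + L} = - 4 \sqrt{L + N}$)
$w{\left(X,l \right)} = 0$
$E{\left(T,j \right)} = - 4 T \sqrt{6 + T}$ ($E{\left(T,j \right)} = - 4 \sqrt{6 + T} T = - 4 T \sqrt{6 + T}$)
$\left(E{\left(w{\left(2,2 \right)},S{\left(6 \right)} \right)} + t\right) \left(-38\right) = \left(\left(-4\right) 0 \sqrt{6 + 0} - \frac{15}{2}\right) \left(-38\right) = \left(\left(-4\right) 0 \sqrt{6} - \frac{15}{2}\right) \left(-38\right) = \left(0 - \frac{15}{2}\right) \left(-38\right) = \left(- \frac{15}{2}\right) \left(-38\right) = 285$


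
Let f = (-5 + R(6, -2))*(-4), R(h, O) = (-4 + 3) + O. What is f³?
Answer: 32768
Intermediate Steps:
R(h, O) = -1 + O
f = 32 (f = (-5 + (-1 - 2))*(-4) = (-5 - 3)*(-4) = -8*(-4) = 32)
f³ = 32³ = 32768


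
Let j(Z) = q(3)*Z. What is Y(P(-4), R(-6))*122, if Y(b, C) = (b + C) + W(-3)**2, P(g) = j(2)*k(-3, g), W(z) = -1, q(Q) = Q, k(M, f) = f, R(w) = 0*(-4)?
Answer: -2806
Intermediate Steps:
R(w) = 0
j(Z) = 3*Z
P(g) = 6*g (P(g) = (3*2)*g = 6*g)
Y(b, C) = 1 + C + b (Y(b, C) = (b + C) + (-1)**2 = (C + b) + 1 = 1 + C + b)
Y(P(-4), R(-6))*122 = (1 + 0 + 6*(-4))*122 = (1 + 0 - 24)*122 = -23*122 = -2806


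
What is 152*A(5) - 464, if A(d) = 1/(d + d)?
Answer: -2244/5 ≈ -448.80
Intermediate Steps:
A(d) = 1/(2*d)
152*A(5) - 464 = 152*((½)/5) - 464 = 152*((½)*(⅕)) - 464 = 152*(⅒) - 464 = 76/5 - 464 = -2244/5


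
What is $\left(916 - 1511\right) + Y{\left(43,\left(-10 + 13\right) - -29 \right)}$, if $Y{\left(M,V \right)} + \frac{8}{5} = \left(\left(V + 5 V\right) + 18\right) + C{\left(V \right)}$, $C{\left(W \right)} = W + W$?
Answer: $- \frac{1613}{5} \approx -322.6$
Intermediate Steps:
$C{\left(W \right)} = 2 W$
$Y{\left(M,V \right)} = \frac{82}{5} + 8 V$ ($Y{\left(M,V \right)} = - \frac{8}{5} + \left(\left(\left(V + 5 V\right) + 18\right) + 2 V\right) = - \frac{8}{5} + \left(\left(6 V + 18\right) + 2 V\right) = - \frac{8}{5} + \left(\left(18 + 6 V\right) + 2 V\right) = - \frac{8}{5} + \left(18 + 8 V\right) = \frac{82}{5} + 8 V$)
$\left(916 - 1511\right) + Y{\left(43,\left(-10 + 13\right) - -29 \right)} = \left(916 - 1511\right) + \left(\frac{82}{5} + 8 \left(\left(-10 + 13\right) - -29\right)\right) = -595 + \left(\frac{82}{5} + 8 \left(3 + 29\right)\right) = -595 + \left(\frac{82}{5} + 8 \cdot 32\right) = -595 + \left(\frac{82}{5} + 256\right) = -595 + \frac{1362}{5} = - \frac{1613}{5}$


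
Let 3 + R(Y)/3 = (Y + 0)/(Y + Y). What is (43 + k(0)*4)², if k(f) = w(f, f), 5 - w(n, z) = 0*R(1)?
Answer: 3969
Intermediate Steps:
R(Y) = -15/2 (R(Y) = -9 + 3*((Y + 0)/(Y + Y)) = -9 + 3*(Y/((2*Y))) = -9 + 3*(Y*(1/(2*Y))) = -9 + 3*(½) = -9 + 3/2 = -15/2)
w(n, z) = 5 (w(n, z) = 5 - 0*(-15)/2 = 5 - 1*0 = 5 + 0 = 5)
k(f) = 5
(43 + k(0)*4)² = (43 + 5*4)² = (43 + 20)² = 63² = 3969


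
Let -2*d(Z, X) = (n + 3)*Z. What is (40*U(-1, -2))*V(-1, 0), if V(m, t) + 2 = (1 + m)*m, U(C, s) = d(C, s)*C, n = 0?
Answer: 120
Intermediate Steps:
d(Z, X) = -3*Z/2 (d(Z, X) = -(0 + 3)*Z/2 = -3*Z/2)
U(C, s) = -3*C²/2 (U(C, s) = (-3*C/2)*C = -3*C²/2)
V(m, t) = -2 + m*(1 + m) (V(m, t) = -2 + (1 + m)*m = -2 + m*(1 + m))
(40*U(-1, -2))*V(-1, 0) = (40*(-3/2*(-1)²))*(-2 - 1 + (-1)²) = (40*(-3/2*1))*(-2 - 1 + 1) = (40*(-3/2))*(-2) = -60*(-2) = 120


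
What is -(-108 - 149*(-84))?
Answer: -12408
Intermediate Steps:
-(-108 - 149*(-84)) = -(-108 + 12516) = -1*12408 = -12408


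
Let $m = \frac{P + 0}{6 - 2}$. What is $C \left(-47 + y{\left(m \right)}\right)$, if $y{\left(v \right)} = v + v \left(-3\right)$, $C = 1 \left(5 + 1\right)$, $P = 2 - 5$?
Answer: $-273$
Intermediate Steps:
$P = -3$ ($P = 2 - 5 = -3$)
$C = 6$ ($C = 1 \cdot 6 = 6$)
$m = - \frac{3}{4}$ ($m = \frac{-3 + 0}{6 - 2} = - \frac{3}{4} \approx -0.75$)
$y{\left(v \right)} = - 2 v$ ($y{\left(v \right)} = v - 3 v = - 2 v$)
$C \left(-47 + y{\left(m \right)}\right) = 6 \left(-47 - - \frac{3}{2}\right) = 6 \left(-47 + \frac{3}{2}\right) = 6 \left(- \frac{91}{2}\right) = -273$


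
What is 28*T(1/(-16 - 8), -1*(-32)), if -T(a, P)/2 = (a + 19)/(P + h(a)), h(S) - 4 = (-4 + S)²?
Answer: -122304/6029 ≈ -20.286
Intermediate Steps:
h(S) = 4 + (-4 + S)²
T(a, P) = -2*(19 + a)/(4 + P + (-4 + a)²) (T(a, P) = -2*(a + 19)/(P + (4 + (-4 + a)²)) = -2*(19 + a)/(4 + P + (-4 + a)²))
28*T(1/(-16 - 8), -1*(-32)) = 28*(2*(-19 - 1/(-16 - 8))/(4 - 1*(-32) + (-4 + 1/(-16 - 8))²)) = 28*(2*(-19 - 1/(-24))/(4 + 32 + (-4 + 1/(-24))²)) = 28*(2*(-19 - 1*(-1/24))/(4 + 32 + (-4 - 1/24)²)) = 28*(2*(-19 + 1/24)/(4 + 32 + (-97/24)²)) = 28*(2*(-455/24)/(4 + 32 + 9409/576)) = 28*(2*(-455/24)/(30145/576)) = 28*(2*(576/30145)*(-455/24)) = 28*(-4368/6029) = -122304/6029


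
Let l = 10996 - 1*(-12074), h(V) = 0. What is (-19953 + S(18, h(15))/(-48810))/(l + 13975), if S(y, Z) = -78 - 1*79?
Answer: -973905773/1808166450 ≈ -0.53862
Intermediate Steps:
S(y, Z) = -157 (S(y, Z) = -78 - 79 = -157)
l = 23070 (l = 10996 + 12074 = 23070)
(-19953 + S(18, h(15))/(-48810))/(l + 13975) = (-19953 - 157/(-48810))/(23070 + 13975) = (-19953 - 157*(-1/48810))/37045 = (-19953 + 157/48810)*(1/37045) = -973905773/48810*1/37045 = -973905773/1808166450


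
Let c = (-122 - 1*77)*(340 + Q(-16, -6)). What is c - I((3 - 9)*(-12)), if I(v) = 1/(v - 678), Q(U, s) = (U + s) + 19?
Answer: -40640177/606 ≈ -67063.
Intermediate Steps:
Q(U, s) = 19 + U + s
I(v) = 1/(-678 + v)
c = -67063 (c = (-122 - 1*77)*(340 + (19 - 16 - 6)) = (-122 - 77)*(340 - 3) = -199*337 = -67063)
c - I((3 - 9)*(-12)) = -67063 - 1/(-678 + (3 - 9)*(-12)) = -67063 - 1/(-678 - 6*(-12)) = -67063 - 1/(-678 + 72) = -67063 - 1/(-606) = -67063 - 1*(-1/606) = -67063 + 1/606 = -40640177/606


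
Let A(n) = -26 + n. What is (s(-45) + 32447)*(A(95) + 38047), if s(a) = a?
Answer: 1235034632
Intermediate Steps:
(s(-45) + 32447)*(A(95) + 38047) = (-45 + 32447)*((-26 + 95) + 38047) = 32402*(69 + 38047) = 32402*38116 = 1235034632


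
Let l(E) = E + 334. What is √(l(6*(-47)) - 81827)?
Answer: 5*I*√3271 ≈ 285.96*I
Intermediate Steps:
l(E) = 334 + E
√(l(6*(-47)) - 81827) = √((334 + 6*(-47)) - 81827) = √((334 - 282) - 81827) = √(52 - 81827) = √(-81775) = 5*I*√3271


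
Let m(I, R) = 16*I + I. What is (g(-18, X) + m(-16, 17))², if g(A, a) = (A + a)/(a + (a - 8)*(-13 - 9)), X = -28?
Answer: 10800821329/145924 ≈ 74017.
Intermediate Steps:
g(A, a) = (A + a)/(176 - 21*a) (g(A, a) = (A + a)/(a + (-8 + a)*(-22)) = (A + a)/(a + (176 - 22*a)) = (A + a)/(176 - 21*a))
m(I, R) = 17*I
(g(-18, X) + m(-16, 17))² = ((-1*(-18) - 1*(-28))/(-176 + 21*(-28)) + 17*(-16))² = ((18 + 28)/(-176 - 588) - 272)² = (46/(-764) - 272)² = (-1/764*46 - 272)² = (-23/382 - 272)² = (-103927/382)² = 10800821329/145924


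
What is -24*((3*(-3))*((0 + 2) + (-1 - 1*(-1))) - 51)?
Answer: 1656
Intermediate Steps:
-24*((3*(-3))*((0 + 2) + (-1 - 1*(-1))) - 51) = -24*(-9*(2 + (-1 + 1)) - 51) = -24*(-9*(2 + 0) - 51) = -24*(-9*2 - 51) = -24*(-18 - 51) = -24*(-69) = 1656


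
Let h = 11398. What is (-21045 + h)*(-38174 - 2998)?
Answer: 397186284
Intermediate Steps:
(-21045 + h)*(-38174 - 2998) = (-21045 + 11398)*(-38174 - 2998) = -9647*(-41172) = 397186284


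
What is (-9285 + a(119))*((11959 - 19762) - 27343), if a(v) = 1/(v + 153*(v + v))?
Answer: 11921836139984/36533 ≈ 3.2633e+8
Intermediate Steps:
a(v) = 1/(307*v) (a(v) = 1/(v + 153*(2*v)) = 1/(v + 306*v) = 1/(307*v))
(-9285 + a(119))*((11959 - 19762) - 27343) = (-9285 + (1/307)/119)*((11959 - 19762) - 27343) = (-9285 + (1/307)*(1/119))*(-7803 - 27343) = (-9285 + 1/36533)*(-35146) = -339208904/36533*(-35146) = 11921836139984/36533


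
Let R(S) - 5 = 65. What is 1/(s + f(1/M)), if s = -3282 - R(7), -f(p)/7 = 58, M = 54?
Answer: -1/3758 ≈ -0.00026610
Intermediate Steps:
R(S) = 70 (R(S) = 5 + 65 = 70)
f(p) = -406 (f(p) = -7*58 = -406)
s = -3352 (s = -3282 - 1*70 = -3282 - 70 = -3352)
1/(s + f(1/M)) = 1/(-3352 - 406) = 1/(-3758) = -1/3758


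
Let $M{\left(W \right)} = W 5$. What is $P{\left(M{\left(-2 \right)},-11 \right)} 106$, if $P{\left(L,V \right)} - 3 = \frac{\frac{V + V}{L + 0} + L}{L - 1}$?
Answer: $\frac{21624}{55} \approx 393.16$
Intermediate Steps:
$M{\left(W \right)} = 5 W$
$P{\left(L,V \right)} = 3 + \frac{L + \frac{2 V}{L}}{-1 + L}$ ($P{\left(L,V \right)} = 3 + \frac{\frac{V + V}{L + 0} + L}{L - 1} = 3 + \frac{\frac{2 V}{L} + L}{-1 + L} = 3 + \frac{L + \frac{2 V}{L}}{-1 + L}$)
$P{\left(M{\left(-2 \right)},-11 \right)} 106 = \frac{- 3 \cdot 5 \left(-2\right) + 2 \left(-11\right) + 4 \left(5 \left(-2\right)\right)^{2}}{5 \left(-2\right) \left(-1 + 5 \left(-2\right)\right)} 106 = \frac{\left(-3\right) \left(-10\right) - 22 + 4 \left(-10\right)^{2}}{\left(-10\right) \left(-1 - 10\right)} 106 = - \frac{30 - 22 + 4 \cdot 100}{10 \left(-11\right)} 106 = \left(- \frac{1}{10}\right) \left(- \frac{1}{11}\right) \left(30 - 22 + 400\right) 106 = \left(- \frac{1}{10}\right) \left(- \frac{1}{11}\right) 408 \cdot 106 = \frac{204}{55} \cdot 106 = \frac{21624}{55}$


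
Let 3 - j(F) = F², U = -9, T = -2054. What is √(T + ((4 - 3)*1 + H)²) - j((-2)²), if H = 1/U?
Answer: 13 + I*√166310/9 ≈ 13.0 + 45.312*I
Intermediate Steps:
j(F) = 3 - F²
H = -⅑ (H = 1/(-9) = -⅑ ≈ -0.11111)
√(T + ((4 - 3)*1 + H)²) - j((-2)²) = √(-2054 + ((4 - 3)*1 - ⅑)²) - (3 - ((-2)²)²) = √(-2054 + (1*1 - ⅑)²) - (3 - 1*4²) = √(-2054 + (1 - ⅑)²) - (3 - 1*16) = √(-2054 + (8/9)²) - (3 - 16) = √(-2054 + 64/81) - 1*(-13) = √(-166310/81) + 13 = I*√166310/9 + 13 = 13 + I*√166310/9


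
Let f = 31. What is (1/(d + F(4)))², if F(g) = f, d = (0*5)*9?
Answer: 1/961 ≈ 0.0010406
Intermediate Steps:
d = 0 (d = 0*9 = 0)
F(g) = 31
(1/(d + F(4)))² = (1/(0 + 31))² = (1/31)² = 1/961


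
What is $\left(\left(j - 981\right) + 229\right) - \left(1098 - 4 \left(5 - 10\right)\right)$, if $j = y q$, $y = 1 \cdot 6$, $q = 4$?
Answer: $-1846$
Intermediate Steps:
$y = 6$
$j = 24$ ($j = 6 \cdot 4 = 24$)
$\left(\left(j - 981\right) + 229\right) - \left(1098 - 4 \left(5 - 10\right)\right) = \left(\left(24 - 981\right) + 229\right) - \left(1098 - 4 \left(5 - 10\right)\right) = \left(-957 + 229\right) + \left(\left(4 \left(-5\right) - 751\right) - 347\right) = -728 - 1118 = -1846$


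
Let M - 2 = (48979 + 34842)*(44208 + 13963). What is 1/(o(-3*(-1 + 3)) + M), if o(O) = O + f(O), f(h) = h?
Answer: 1/4875951381 ≈ 2.0509e-10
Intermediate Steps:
M = 4875951393 (M = 2 + (48979 + 34842)*(44208 + 13963) = 2 + 83821*58171 = 2 + 4875951391 = 4875951393)
o(O) = 2*O (o(O) = O + O = 2*O)
1/(o(-3*(-1 + 3)) + M) = 1/(2*(-3*(-1 + 3)) + 4875951393) = 1/(2*(-3*2) + 4875951393) = 1/(2*(-6) + 4875951393) = 1/(-12 + 4875951393) = 1/4875951381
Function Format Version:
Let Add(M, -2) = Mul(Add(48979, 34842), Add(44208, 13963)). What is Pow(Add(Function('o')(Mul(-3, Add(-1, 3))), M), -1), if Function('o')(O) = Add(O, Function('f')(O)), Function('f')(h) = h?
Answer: Rational(1, 4875951381) ≈ 2.0509e-10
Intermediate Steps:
M = 4875951393 (M = Add(2, Mul(Add(48979, 34842), Add(44208, 13963))) = Add(2, Mul(83821, 58171)) = Add(2, 4875951391) = 4875951393)
Function('o')(O) = Mul(2, O) (Function('o')(O) = Add(O, O) = Mul(2, O))
Pow(Add(Function('o')(Mul(-3, Add(-1, 3))), M), -1) = Pow(Add(Mul(2, Mul(-3, Add(-1, 3))), 4875951393), -1) = Pow(Add(Mul(2, Mul(-3, 2)), 4875951393), -1) = Pow(Add(Mul(2, -6), 4875951393), -1) = Pow(Add(-12, 4875951393), -1) = Pow(4875951381, -1) = Rational(1, 4875951381)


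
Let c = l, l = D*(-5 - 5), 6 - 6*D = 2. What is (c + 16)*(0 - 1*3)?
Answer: -28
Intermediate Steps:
D = ⅔ (D = 1 - ⅙*2 = 1 - ⅓ = ⅔ ≈ 0.66667)
l = -20/3 (l = 2*(-5 - 5)/3 = (⅔)*(-10) = -20/3 ≈ -6.6667)
c = -20/3 ≈ -6.6667
(c + 16)*(0 - 1*3) = (-20/3 + 16)*(0 - 1*3) = 28*(0 - 3)/3 = (28/3)*(-3) = -28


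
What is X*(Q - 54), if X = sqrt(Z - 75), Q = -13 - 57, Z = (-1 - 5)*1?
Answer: -1116*I ≈ -1116.0*I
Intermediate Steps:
Z = -6 (Z = -6*1 = -6)
Q = -70
X = 9*I (X = sqrt(-6 - 75) = sqrt(-81) = 9*I ≈ 9.0*I)
X*(Q - 54) = (9*I)*(-70 - 54) = (9*I)*(-124) = -1116*I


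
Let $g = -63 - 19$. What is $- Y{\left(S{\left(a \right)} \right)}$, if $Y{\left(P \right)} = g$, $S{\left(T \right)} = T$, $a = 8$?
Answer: $82$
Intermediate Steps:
$g = -82$ ($g = -63 - 19 = -82$)
$Y{\left(P \right)} = -82$
$- Y{\left(S{\left(a \right)} \right)} = \left(-1\right) \left(-82\right) = 82$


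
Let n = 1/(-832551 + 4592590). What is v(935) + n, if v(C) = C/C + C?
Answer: 3519396505/3760039 ≈ 936.00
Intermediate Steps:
v(C) = 1 + C
n = 1/3760039 ≈ 2.6595e-7
v(935) + n = (1 + 935) + 1/3760039 = 936 + 1/3760039 = 3519396505/3760039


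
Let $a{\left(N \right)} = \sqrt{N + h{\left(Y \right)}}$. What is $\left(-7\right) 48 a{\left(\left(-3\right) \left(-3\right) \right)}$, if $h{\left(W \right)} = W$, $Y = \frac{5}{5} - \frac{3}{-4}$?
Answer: $- 168 \sqrt{43} \approx -1101.7$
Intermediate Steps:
$Y = \frac{7}{4}$ ($Y = 5 \cdot \frac{1}{5} - - \frac{3}{4} = 1 + \frac{3}{4} = \frac{7}{4} \approx 1.75$)
$a{\left(N \right)} = \sqrt{\frac{7}{4} + N}$ ($a{\left(N \right)} = \sqrt{N + \frac{7}{4}} = \sqrt{\frac{7}{4} + N}$)
$\left(-7\right) 48 a{\left(\left(-3\right) \left(-3\right) \right)} = \left(-7\right) 48 \frac{\sqrt{7 + 4 \left(\left(-3\right) \left(-3\right)\right)}}{2} = - 336 \frac{\sqrt{7 + 4 \cdot 9}}{2} = - 336 \frac{\sqrt{7 + 36}}{2} = - 336 \frac{\sqrt{43}}{2} = - 168 \sqrt{43}$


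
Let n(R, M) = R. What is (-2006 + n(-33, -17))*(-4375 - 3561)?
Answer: 16181504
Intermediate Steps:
(-2006 + n(-33, -17))*(-4375 - 3561) = (-2006 - 33)*(-4375 - 3561) = -2039*(-7936) = 16181504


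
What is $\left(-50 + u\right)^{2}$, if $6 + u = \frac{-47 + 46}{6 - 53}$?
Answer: $\frac{6922161}{2209} \approx 3133.6$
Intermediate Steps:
$u = - \frac{281}{47}$ ($u = -6 + \frac{-47 + 46}{6 - 53} = -6 - \frac{1}{-47} = -6 - - \frac{1}{47} = -6 + \frac{1}{47} = - \frac{281}{47} \approx -5.9787$)
$\left(-50 + u\right)^{2} = \left(-50 - \frac{281}{47}\right)^{2} = \left(- \frac{2631}{47}\right)^{2} = \frac{6922161}{2209}$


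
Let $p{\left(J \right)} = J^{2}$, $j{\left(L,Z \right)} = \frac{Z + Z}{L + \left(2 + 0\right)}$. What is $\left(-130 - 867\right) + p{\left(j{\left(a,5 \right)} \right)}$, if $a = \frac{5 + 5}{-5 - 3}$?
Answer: $- \frac{7373}{9} \approx -819.22$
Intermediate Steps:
$a = - \frac{5}{4}$ ($a = \frac{10}{-8} = 10 \left(- \frac{1}{8}\right) = - \frac{5}{4} \approx -1.25$)
$j{\left(L,Z \right)} = \frac{2 Z}{2 + L}$ ($j{\left(L,Z \right)} = \frac{2 Z}{L + 2} = \frac{2 Z}{2 + L}$)
$\left(-130 - 867\right) + p{\left(j{\left(a,5 \right)} \right)} = \left(-130 - 867\right) + \left(2 \cdot 5 \frac{1}{2 - \frac{5}{4}}\right)^{2} = -997 + \left(2 \cdot 5 \frac{1}{\frac{3}{4}}\right)^{2} = -997 + \left(2 \cdot 5 \cdot \frac{4}{3}\right)^{2} = -997 + \left(\frac{40}{3}\right)^{2} = -997 + \frac{1600}{9} = - \frac{7373}{9}$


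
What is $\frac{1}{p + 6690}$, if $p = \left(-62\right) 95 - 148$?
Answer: $\frac{1}{652} \approx 0.0015337$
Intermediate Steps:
$p = -6038$ ($p = -5890 - 148 = -6038$)
$\frac{1}{p + 6690} = \frac{1}{-6038 + 6690} = \frac{1}{652}$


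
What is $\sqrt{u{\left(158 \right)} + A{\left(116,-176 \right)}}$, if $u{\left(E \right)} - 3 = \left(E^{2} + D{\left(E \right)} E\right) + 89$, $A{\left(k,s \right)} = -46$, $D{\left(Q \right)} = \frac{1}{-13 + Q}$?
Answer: $\frac{4 \sqrt{32866135}}{145} \approx 158.15$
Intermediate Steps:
$u{\left(E \right)} = 92 + E^{2} + \frac{E}{-13 + E}$ ($u{\left(E \right)} = 3 + \left(\left(E^{2} + \frac{E}{-13 + E}\right) + 89\right) = 3 + \left(89 + E^{2} + \frac{E}{-13 + E}\right) = 92 + E^{2} + \frac{E}{-13 + E}$)
$\sqrt{u{\left(158 \right)} + A{\left(116,-176 \right)}} = \sqrt{\frac{158 + \left(-13 + 158\right) \left(92 + 158^{2}\right)}{-13 + 158} - 46} = \sqrt{\frac{158 + 145 \left(92 + 24964\right)}{145} - 46} = \sqrt{\frac{158 + 145 \cdot 25056}{145} - 46} = \sqrt{\frac{158 + 3633120}{145} - 46} = \sqrt{\frac{1}{145} \cdot 3633278 - 46} = \sqrt{\frac{3633278}{145} - 46} = \sqrt{\frac{3626608}{145}} = \frac{4 \sqrt{32866135}}{145}$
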